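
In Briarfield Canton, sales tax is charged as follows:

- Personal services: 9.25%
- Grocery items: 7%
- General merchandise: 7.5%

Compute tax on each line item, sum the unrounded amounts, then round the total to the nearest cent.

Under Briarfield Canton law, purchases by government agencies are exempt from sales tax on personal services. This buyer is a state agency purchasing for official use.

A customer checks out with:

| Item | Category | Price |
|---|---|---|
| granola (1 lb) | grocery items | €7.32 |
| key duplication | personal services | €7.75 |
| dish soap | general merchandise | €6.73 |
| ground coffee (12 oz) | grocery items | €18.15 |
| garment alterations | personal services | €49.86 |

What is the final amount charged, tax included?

Granola (1 lb) €7.32: grocery items → 7% → €0.5124
Key duplication €7.75: personal services, buyer-exempt → 0% → €0.00
Dish soap €6.73: general merchandise → 7.5% → €0.50475
Ground coffee (12 oz) €18.15: grocery items → 7% → €1.2705
Garment alterations €49.86: personal services, buyer-exempt → 0% → €0.00
Subtotal = €89.81; unrounded tax = €2.28765 → €2.29; total due = €92.10

€92.10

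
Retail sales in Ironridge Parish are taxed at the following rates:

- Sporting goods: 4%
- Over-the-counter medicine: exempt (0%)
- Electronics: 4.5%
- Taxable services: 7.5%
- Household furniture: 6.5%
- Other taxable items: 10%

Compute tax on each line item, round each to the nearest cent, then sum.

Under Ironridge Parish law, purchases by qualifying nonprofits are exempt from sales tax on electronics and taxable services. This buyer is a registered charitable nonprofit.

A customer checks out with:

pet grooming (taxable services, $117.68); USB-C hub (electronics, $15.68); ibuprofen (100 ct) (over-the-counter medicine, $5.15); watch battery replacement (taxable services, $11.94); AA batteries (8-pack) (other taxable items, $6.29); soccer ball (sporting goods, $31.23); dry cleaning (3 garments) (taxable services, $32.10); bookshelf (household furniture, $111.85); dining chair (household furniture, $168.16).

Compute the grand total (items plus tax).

Pet grooming $117.68: taxable services, buyer-exempt → 0% → $0.00
USB-C hub $15.68: electronics, buyer-exempt → 0% → $0.00
Ibuprofen (100 ct) $5.15: over-the-counter medicine → 0% → $0.00
Watch battery replacement $11.94: taxable services, buyer-exempt → 0% → $0.00
AA batteries (8-pack) $6.29: other taxable items → 10% → $0.63
Soccer ball $31.23: sporting goods → 4% → $1.25
Dry cleaning (3 garments) $32.10: taxable services, buyer-exempt → 0% → $0.00
Bookshelf $111.85: household furniture → 6.5% → $7.27
Dining chair $168.16: household furniture → 6.5% → $10.93
Subtotal = $500.08; tax = $20.08; total due = $520.16

$520.16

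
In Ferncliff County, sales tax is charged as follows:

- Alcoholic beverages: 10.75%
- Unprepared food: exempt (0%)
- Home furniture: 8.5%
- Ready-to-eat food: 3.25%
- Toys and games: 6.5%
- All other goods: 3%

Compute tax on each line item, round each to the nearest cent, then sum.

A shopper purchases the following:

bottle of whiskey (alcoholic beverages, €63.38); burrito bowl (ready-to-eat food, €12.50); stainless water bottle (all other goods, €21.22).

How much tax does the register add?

Bottle of whiskey €63.38: alcoholic beverages → 10.75% → €6.81
Burrito bowl €12.50: ready-to-eat food → 3.25% → €0.41
Stainless water bottle €21.22: all other goods → 3% → €0.64
Total tax = €6.81 + €0.41 + €0.64 = €7.86

€7.86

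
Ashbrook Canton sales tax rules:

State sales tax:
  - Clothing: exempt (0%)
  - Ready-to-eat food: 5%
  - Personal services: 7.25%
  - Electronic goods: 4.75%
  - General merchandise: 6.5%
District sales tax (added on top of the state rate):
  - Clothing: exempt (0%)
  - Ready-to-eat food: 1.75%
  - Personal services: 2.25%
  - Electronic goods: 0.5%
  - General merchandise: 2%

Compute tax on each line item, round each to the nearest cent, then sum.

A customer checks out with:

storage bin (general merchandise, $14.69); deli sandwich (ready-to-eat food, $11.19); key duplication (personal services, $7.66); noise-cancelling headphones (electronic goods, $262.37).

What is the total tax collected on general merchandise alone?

Storage bin $14.69: general merchandise → 6.5% + 2% district = 8.5% → $1.25
Tax on general merchandise = $1.25

$1.25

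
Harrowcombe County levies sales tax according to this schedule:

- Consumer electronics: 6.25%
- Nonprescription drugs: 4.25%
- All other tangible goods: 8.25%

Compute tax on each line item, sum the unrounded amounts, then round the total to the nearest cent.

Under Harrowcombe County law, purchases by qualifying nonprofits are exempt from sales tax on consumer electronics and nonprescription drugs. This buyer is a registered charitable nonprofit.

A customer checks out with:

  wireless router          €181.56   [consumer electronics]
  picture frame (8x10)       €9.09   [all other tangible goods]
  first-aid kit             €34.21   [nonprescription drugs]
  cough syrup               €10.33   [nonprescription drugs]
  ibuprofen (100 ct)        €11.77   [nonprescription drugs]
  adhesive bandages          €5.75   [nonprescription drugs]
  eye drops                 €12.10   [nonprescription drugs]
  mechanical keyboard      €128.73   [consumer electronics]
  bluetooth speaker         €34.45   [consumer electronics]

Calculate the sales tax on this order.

Wireless router €181.56: consumer electronics, buyer-exempt → 0% → €0.00
Picture frame (8x10) €9.09: all other tangible goods → 8.25% → €0.749925
First-aid kit €34.21: nonprescription drugs, buyer-exempt → 0% → €0.00
Cough syrup €10.33: nonprescription drugs, buyer-exempt → 0% → €0.00
Ibuprofen (100 ct) €11.77: nonprescription drugs, buyer-exempt → 0% → €0.00
Adhesive bandages €5.75: nonprescription drugs, buyer-exempt → 0% → €0.00
Eye drops €12.10: nonprescription drugs, buyer-exempt → 0% → €0.00
Mechanical keyboard €128.73: consumer electronics, buyer-exempt → 0% → €0.00
Bluetooth speaker €34.45: consumer electronics, buyer-exempt → 0% → €0.00
Unrounded tax sum = €0.749925 → €0.75

€0.75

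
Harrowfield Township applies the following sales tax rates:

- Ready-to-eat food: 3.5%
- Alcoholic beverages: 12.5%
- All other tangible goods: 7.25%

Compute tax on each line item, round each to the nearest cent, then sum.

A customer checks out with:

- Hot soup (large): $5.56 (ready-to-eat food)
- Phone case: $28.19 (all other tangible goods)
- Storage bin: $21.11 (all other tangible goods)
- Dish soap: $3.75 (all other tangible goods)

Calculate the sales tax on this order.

Hot soup (large) $5.56: ready-to-eat food → 3.5% → $0.19
Phone case $28.19: all other tangible goods → 7.25% → $2.04
Storage bin $21.11: all other tangible goods → 7.25% → $1.53
Dish soap $3.75: all other tangible goods → 7.25% → $0.27
Total tax = $0.19 + $2.04 + $1.53 + $0.27 = $4.03

$4.03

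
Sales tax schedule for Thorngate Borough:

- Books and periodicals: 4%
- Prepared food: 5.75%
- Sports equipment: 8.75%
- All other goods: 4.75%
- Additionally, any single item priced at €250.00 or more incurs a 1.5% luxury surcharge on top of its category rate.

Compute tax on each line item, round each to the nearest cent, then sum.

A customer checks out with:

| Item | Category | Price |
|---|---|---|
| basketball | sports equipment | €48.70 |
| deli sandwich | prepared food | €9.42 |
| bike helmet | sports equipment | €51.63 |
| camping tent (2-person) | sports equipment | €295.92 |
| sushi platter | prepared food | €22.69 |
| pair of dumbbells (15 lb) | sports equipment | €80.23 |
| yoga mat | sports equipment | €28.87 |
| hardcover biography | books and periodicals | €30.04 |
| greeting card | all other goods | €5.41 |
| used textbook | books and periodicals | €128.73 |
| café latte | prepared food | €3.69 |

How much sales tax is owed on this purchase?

€57.32

Basketball €48.70: sports equipment → 8.75% → €4.26
Deli sandwich €9.42: prepared food → 5.75% → €0.54
Bike helmet €51.63: sports equipment → 8.75% → €4.52
Camping tent (2-person) €295.92: sports equipment → 8.75% + 1.5% surcharge = 10.25% → €30.33
Sushi platter €22.69: prepared food → 5.75% → €1.30
Pair of dumbbells (15 lb) €80.23: sports equipment → 8.75% → €7.02
Yoga mat €28.87: sports equipment → 8.75% → €2.53
Hardcover biography €30.04: books and periodicals → 4% → €1.20
Greeting card €5.41: all other goods → 4.75% → €0.26
Used textbook €128.73: books and periodicals → 4% → €5.15
Café latte €3.69: prepared food → 5.75% → €0.21
Total tax = €4.26 + €0.54 + €4.52 + €30.33 + €1.30 + €7.02 + €2.53 + €1.20 + €0.26 + €5.15 + €0.21 = €57.32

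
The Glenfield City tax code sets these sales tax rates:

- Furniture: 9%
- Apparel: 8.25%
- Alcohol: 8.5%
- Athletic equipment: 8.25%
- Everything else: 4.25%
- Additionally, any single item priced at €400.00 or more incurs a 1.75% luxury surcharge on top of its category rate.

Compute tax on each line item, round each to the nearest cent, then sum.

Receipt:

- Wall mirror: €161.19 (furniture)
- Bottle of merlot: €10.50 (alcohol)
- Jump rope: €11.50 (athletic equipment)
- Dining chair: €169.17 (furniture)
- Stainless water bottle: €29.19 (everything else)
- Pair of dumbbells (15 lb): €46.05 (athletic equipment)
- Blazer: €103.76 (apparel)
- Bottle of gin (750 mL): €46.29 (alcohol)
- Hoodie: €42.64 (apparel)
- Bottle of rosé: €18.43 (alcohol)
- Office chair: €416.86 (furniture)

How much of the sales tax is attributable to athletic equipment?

€4.75

Jump rope €11.50: athletic equipment → 8.25% → €0.95
Pair of dumbbells (15 lb) €46.05: athletic equipment → 8.25% → €3.80
Tax on athletic equipment = €0.95 + €3.80 = €4.75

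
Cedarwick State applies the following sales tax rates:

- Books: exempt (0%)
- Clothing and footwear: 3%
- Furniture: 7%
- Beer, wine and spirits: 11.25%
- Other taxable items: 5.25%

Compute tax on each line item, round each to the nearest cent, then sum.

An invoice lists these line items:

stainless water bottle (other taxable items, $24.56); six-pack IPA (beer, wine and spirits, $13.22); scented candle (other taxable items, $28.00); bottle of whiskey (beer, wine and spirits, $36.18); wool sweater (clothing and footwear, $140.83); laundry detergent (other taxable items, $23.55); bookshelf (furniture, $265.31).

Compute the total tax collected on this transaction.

$32.35

Stainless water bottle $24.56: other taxable items → 5.25% → $1.29
Six-pack IPA $13.22: beer, wine and spirits → 11.25% → $1.49
Scented candle $28.00: other taxable items → 5.25% → $1.47
Bottle of whiskey $36.18: beer, wine and spirits → 11.25% → $4.07
Wool sweater $140.83: clothing and footwear → 3% → $4.22
Laundry detergent $23.55: other taxable items → 5.25% → $1.24
Bookshelf $265.31: furniture → 7% → $18.57
Total tax = $1.29 + $1.49 + $1.47 + $4.07 + $4.22 + $1.24 + $18.57 = $32.35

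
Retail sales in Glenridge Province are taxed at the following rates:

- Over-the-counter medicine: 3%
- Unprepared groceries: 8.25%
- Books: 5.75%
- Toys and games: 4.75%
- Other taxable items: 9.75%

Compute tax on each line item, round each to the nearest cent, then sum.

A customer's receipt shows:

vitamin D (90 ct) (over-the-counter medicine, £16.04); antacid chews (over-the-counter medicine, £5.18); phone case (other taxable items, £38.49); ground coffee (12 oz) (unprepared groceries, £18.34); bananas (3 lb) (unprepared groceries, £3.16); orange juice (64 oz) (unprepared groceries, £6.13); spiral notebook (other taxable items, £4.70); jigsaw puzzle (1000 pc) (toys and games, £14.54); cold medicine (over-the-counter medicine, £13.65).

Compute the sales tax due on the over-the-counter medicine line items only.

Vitamin D (90 ct) £16.04: over-the-counter medicine → 3% → £0.48
Antacid chews £5.18: over-the-counter medicine → 3% → £0.16
Cold medicine £13.65: over-the-counter medicine → 3% → £0.41
Tax on over-the-counter medicine = £0.48 + £0.16 + £0.41 = £1.05

£1.05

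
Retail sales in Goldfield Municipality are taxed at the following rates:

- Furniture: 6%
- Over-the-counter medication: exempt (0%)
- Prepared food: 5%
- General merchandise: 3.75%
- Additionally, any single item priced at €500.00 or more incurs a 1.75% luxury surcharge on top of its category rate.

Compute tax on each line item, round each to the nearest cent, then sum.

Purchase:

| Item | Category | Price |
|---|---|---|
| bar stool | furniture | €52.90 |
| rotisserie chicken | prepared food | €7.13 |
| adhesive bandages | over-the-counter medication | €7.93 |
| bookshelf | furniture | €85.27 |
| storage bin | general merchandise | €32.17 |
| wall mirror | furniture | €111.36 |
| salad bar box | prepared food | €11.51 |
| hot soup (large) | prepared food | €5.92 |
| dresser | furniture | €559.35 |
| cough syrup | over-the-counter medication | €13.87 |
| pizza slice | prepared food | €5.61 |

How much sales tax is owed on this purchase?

Bar stool €52.90: furniture → 6% → €3.17
Rotisserie chicken €7.13: prepared food → 5% → €0.36
Adhesive bandages €7.93: over-the-counter medication → 0% → €0.00
Bookshelf €85.27: furniture → 6% → €5.12
Storage bin €32.17: general merchandise → 3.75% → €1.21
Wall mirror €111.36: furniture → 6% → €6.68
Salad bar box €11.51: prepared food → 5% → €0.58
Hot soup (large) €5.92: prepared food → 5% → €0.30
Dresser €559.35: furniture → 6% + 1.75% surcharge = 7.75% → €43.35
Cough syrup €13.87: over-the-counter medication → 0% → €0.00
Pizza slice €5.61: prepared food → 5% → €0.28
Total tax = €3.17 + €0.36 + €5.12 + €1.21 + €6.68 + €0.58 + €0.30 + €43.35 + €0.28 = €61.05

€61.05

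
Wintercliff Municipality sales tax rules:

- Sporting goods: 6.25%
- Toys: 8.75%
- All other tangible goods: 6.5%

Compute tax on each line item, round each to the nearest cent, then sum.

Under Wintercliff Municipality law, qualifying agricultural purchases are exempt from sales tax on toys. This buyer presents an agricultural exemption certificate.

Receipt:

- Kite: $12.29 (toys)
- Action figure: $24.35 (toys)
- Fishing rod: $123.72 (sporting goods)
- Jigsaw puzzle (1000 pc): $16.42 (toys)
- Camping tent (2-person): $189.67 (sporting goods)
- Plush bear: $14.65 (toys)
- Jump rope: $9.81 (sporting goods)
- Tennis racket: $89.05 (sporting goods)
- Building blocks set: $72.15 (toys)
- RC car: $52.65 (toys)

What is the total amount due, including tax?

$630.52

Kite $12.29: toys, buyer-exempt → 0% → $0.00
Action figure $24.35: toys, buyer-exempt → 0% → $0.00
Fishing rod $123.72: sporting goods → 6.25% → $7.73
Jigsaw puzzle (1000 pc) $16.42: toys, buyer-exempt → 0% → $0.00
Camping tent (2-person) $189.67: sporting goods → 6.25% → $11.85
Plush bear $14.65: toys, buyer-exempt → 0% → $0.00
Jump rope $9.81: sporting goods → 6.25% → $0.61
Tennis racket $89.05: sporting goods → 6.25% → $5.57
Building blocks set $72.15: toys, buyer-exempt → 0% → $0.00
RC car $52.65: toys, buyer-exempt → 0% → $0.00
Subtotal = $604.76; tax = $25.76; total due = $630.52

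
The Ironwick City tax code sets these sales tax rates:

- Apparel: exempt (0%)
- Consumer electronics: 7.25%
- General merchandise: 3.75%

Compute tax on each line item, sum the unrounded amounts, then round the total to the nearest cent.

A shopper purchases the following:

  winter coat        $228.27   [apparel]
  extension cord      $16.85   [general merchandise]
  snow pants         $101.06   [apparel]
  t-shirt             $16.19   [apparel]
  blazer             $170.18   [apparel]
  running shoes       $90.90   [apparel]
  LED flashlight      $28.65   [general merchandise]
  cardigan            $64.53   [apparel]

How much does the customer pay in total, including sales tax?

$718.34

Winter coat $228.27: apparel → 0% → $0.00
Extension cord $16.85: general merchandise → 3.75% → $0.631875
Snow pants $101.06: apparel → 0% → $0.00
T-shirt $16.19: apparel → 0% → $0.00
Blazer $170.18: apparel → 0% → $0.00
Running shoes $90.90: apparel → 0% → $0.00
LED flashlight $28.65: general merchandise → 3.75% → $1.074375
Cardigan $64.53: apparel → 0% → $0.00
Subtotal = $716.63; unrounded tax = $1.70625 → $1.71; total due = $718.34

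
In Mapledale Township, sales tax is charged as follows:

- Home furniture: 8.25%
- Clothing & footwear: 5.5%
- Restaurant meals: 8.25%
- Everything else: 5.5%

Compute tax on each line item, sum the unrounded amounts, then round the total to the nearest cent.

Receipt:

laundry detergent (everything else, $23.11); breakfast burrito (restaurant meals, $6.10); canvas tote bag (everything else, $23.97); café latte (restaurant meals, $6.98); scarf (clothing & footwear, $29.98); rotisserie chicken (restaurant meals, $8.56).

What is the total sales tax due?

$6.02

Laundry detergent $23.11: everything else → 5.5% → $1.27105
Breakfast burrito $6.10: restaurant meals → 8.25% → $0.50325
Canvas tote bag $23.97: everything else → 5.5% → $1.31835
Café latte $6.98: restaurant meals → 8.25% → $0.57585
Scarf $29.98: clothing & footwear → 5.5% → $1.6489
Rotisserie chicken $8.56: restaurant meals → 8.25% → $0.7062
Unrounded tax sum = $6.0236 → $6.02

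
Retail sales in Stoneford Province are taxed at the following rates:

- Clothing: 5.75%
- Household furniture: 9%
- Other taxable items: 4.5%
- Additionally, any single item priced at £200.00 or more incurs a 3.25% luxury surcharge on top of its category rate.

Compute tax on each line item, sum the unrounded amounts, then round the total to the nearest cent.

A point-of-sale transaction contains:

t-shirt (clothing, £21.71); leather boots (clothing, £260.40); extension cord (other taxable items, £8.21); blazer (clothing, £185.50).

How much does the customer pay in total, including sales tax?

T-shirt £21.71: clothing → 5.75% → £1.248325
Leather boots £260.40: clothing → 5.75% + 3.25% surcharge = 9% → £23.436
Extension cord £8.21: other taxable items → 4.5% → £0.36945
Blazer £185.50: clothing → 5.75% → £10.66625
Subtotal = £475.82; unrounded tax = £35.720025 → £35.72; total due = £511.54

£511.54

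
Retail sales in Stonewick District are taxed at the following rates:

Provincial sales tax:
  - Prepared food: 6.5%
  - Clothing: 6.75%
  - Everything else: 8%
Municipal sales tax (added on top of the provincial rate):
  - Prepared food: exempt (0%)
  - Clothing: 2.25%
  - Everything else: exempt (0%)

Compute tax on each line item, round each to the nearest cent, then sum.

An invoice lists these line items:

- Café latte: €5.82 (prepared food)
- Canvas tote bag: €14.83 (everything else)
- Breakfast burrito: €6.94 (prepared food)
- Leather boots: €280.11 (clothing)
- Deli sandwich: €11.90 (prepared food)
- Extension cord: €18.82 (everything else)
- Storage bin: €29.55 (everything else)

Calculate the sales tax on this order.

Café latte €5.82: prepared food → 6.5% + 0% municipal = 6.5% → €0.38
Canvas tote bag €14.83: everything else → 8% + 0% municipal = 8% → €1.19
Breakfast burrito €6.94: prepared food → 6.5% + 0% municipal = 6.5% → €0.45
Leather boots €280.11: clothing → 6.75% + 2.25% municipal = 9% → €25.21
Deli sandwich €11.90: prepared food → 6.5% + 0% municipal = 6.5% → €0.77
Extension cord €18.82: everything else → 8% + 0% municipal = 8% → €1.51
Storage bin €29.55: everything else → 8% + 0% municipal = 8% → €2.36
Total tax = €0.38 + €1.19 + €0.45 + €25.21 + €0.77 + €1.51 + €2.36 = €31.87

€31.87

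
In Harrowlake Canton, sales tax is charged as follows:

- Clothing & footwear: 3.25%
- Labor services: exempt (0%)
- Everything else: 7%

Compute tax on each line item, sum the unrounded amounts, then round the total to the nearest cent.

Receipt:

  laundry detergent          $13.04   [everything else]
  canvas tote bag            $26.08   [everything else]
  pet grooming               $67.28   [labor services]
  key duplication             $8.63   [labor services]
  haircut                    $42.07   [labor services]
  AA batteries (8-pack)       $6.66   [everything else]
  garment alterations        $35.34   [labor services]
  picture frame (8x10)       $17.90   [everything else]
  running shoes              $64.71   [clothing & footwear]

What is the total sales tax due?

$6.56

Laundry detergent $13.04: everything else → 7% → $0.9128
Canvas tote bag $26.08: everything else → 7% → $1.8256
Pet grooming $67.28: labor services → 0% → $0.00
Key duplication $8.63: labor services → 0% → $0.00
Haircut $42.07: labor services → 0% → $0.00
AA batteries (8-pack) $6.66: everything else → 7% → $0.4662
Garment alterations $35.34: labor services → 0% → $0.00
Picture frame (8x10) $17.90: everything else → 7% → $1.253
Running shoes $64.71: clothing & footwear → 3.25% → $2.103075
Unrounded tax sum = $6.560675 → $6.56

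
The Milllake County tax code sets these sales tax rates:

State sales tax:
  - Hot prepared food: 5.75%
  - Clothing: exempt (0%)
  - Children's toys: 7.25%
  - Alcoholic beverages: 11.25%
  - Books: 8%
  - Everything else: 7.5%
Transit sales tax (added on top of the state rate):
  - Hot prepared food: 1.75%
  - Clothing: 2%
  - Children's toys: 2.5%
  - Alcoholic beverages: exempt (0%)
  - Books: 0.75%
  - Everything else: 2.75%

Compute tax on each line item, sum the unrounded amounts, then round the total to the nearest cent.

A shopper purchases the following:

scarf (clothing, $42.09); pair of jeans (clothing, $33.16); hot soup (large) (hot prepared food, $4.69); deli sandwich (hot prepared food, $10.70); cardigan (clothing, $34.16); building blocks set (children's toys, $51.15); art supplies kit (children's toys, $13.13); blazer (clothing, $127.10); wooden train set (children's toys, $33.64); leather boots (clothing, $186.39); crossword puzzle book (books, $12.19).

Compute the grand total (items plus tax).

Scarf $42.09: clothing → 0% + 2% transit = 2% → $0.8418
Pair of jeans $33.16: clothing → 0% + 2% transit = 2% → $0.6632
Hot soup (large) $4.69: hot prepared food → 5.75% + 1.75% transit = 7.5% → $0.35175
Deli sandwich $10.70: hot prepared food → 5.75% + 1.75% transit = 7.5% → $0.8025
Cardigan $34.16: clothing → 0% + 2% transit = 2% → $0.6832
Building blocks set $51.15: children's toys → 7.25% + 2.5% transit = 9.75% → $4.987125
Art supplies kit $13.13: children's toys → 7.25% + 2.5% transit = 9.75% → $1.280175
Blazer $127.10: clothing → 0% + 2% transit = 2% → $2.542
Wooden train set $33.64: children's toys → 7.25% + 2.5% transit = 9.75% → $3.2799
Leather boots $186.39: clothing → 0% + 2% transit = 2% → $3.7278
Crossword puzzle book $12.19: books → 8% + 0.75% transit = 8.75% → $1.066625
Subtotal = $548.40; unrounded tax = $20.226075 → $20.23; total due = $568.63

$568.63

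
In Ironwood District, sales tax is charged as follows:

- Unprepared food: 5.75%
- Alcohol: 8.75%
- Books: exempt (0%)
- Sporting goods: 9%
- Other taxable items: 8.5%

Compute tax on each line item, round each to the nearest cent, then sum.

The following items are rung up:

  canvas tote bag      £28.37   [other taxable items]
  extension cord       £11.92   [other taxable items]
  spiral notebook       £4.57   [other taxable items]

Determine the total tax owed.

£3.81

Canvas tote bag £28.37: other taxable items → 8.5% → £2.41
Extension cord £11.92: other taxable items → 8.5% → £1.01
Spiral notebook £4.57: other taxable items → 8.5% → £0.39
Total tax = £2.41 + £1.01 + £0.39 = £3.81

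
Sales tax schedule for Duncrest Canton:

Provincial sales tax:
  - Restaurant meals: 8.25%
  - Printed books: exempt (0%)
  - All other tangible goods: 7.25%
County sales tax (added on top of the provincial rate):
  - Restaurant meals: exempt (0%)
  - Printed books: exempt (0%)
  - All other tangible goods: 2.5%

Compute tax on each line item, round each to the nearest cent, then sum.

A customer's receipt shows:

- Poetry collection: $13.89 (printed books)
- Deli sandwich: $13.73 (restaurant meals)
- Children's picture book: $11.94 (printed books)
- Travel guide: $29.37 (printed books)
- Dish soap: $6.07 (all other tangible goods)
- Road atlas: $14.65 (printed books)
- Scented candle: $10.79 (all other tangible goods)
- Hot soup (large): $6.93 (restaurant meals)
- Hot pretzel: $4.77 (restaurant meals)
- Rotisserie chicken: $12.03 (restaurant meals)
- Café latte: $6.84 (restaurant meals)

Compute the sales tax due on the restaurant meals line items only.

Deli sandwich $13.73: restaurant meals → 8.25% + 0% county = 8.25% → $1.13
Hot soup (large) $6.93: restaurant meals → 8.25% + 0% county = 8.25% → $0.57
Hot pretzel $4.77: restaurant meals → 8.25% + 0% county = 8.25% → $0.39
Rotisserie chicken $12.03: restaurant meals → 8.25% + 0% county = 8.25% → $0.99
Café latte $6.84: restaurant meals → 8.25% + 0% county = 8.25% → $0.56
Tax on restaurant meals = $1.13 + $0.57 + $0.39 + $0.99 + $0.56 = $3.64

$3.64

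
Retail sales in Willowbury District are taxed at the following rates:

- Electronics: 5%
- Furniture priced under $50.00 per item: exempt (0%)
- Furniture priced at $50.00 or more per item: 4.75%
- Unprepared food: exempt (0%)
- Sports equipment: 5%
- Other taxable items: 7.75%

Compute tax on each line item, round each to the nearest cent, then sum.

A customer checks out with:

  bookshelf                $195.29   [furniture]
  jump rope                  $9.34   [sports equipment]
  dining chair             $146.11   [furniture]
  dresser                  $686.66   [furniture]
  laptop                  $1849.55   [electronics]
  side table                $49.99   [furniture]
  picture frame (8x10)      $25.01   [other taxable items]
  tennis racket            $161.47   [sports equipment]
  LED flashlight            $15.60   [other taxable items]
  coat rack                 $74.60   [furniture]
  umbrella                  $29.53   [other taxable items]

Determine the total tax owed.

$158.84

Bookshelf $195.29: furniture, $50.00 or more → 4.75% → $9.28
Jump rope $9.34: sports equipment → 5% → $0.47
Dining chair $146.11: furniture, $50.00 or more → 4.75% → $6.94
Dresser $686.66: furniture, $50.00 or more → 4.75% → $32.62
Laptop $1849.55: electronics → 5% → $92.48
Side table $49.99: furniture, under $50.00 → 0% → $0.00
Picture frame (8x10) $25.01: other taxable items → 7.75% → $1.94
Tennis racket $161.47: sports equipment → 5% → $8.07
LED flashlight $15.60: other taxable items → 7.75% → $1.21
Coat rack $74.60: furniture, $50.00 or more → 4.75% → $3.54
Umbrella $29.53: other taxable items → 7.75% → $2.29
Total tax = $9.28 + $0.47 + $6.94 + $32.62 + $92.48 + $1.94 + $8.07 + $1.21 + $3.54 + $2.29 = $158.84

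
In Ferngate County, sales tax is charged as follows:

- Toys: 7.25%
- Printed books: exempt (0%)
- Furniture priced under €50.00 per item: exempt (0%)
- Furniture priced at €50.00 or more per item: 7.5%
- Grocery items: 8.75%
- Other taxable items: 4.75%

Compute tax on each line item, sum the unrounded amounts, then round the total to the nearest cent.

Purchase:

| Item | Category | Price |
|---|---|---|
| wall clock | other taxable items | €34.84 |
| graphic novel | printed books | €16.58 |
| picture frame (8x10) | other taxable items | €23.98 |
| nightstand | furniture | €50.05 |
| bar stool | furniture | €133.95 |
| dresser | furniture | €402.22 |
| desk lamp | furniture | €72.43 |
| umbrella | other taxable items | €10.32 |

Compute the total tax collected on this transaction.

Wall clock €34.84: other taxable items → 4.75% → €1.6549
Graphic novel €16.58: printed books → 0% → €0.00
Picture frame (8x10) €23.98: other taxable items → 4.75% → €1.13905
Nightstand €50.05: furniture, €50.00 or more → 7.5% → €3.75375
Bar stool €133.95: furniture, €50.00 or more → 7.5% → €10.04625
Dresser €402.22: furniture, €50.00 or more → 7.5% → €30.1665
Desk lamp €72.43: furniture, €50.00 or more → 7.5% → €5.43225
Umbrella €10.32: other taxable items → 4.75% → €0.4902
Unrounded tax sum = €52.6829 → €52.68

€52.68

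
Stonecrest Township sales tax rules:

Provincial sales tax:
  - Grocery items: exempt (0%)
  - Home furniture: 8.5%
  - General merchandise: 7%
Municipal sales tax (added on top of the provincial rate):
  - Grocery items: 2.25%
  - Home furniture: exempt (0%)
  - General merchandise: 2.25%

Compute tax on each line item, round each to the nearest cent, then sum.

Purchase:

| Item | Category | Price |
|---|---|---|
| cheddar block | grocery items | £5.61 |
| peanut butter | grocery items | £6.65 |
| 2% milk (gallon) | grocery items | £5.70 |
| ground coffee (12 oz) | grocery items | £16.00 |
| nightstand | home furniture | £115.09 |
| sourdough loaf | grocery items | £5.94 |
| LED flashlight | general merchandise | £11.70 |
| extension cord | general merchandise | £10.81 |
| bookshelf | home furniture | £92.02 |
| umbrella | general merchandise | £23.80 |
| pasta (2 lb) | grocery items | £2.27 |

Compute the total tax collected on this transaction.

Cheddar block £5.61: grocery items → 0% + 2.25% municipal = 2.25% → £0.13
Peanut butter £6.65: grocery items → 0% + 2.25% municipal = 2.25% → £0.15
2% milk (gallon) £5.70: grocery items → 0% + 2.25% municipal = 2.25% → £0.13
Ground coffee (12 oz) £16.00: grocery items → 0% + 2.25% municipal = 2.25% → £0.36
Nightstand £115.09: home furniture → 8.5% + 0% municipal = 8.5% → £9.78
Sourdough loaf £5.94: grocery items → 0% + 2.25% municipal = 2.25% → £0.13
LED flashlight £11.70: general merchandise → 7% + 2.25% municipal = 9.25% → £1.08
Extension cord £10.81: general merchandise → 7% + 2.25% municipal = 9.25% → £1.00
Bookshelf £92.02: home furniture → 8.5% + 0% municipal = 8.5% → £7.82
Umbrella £23.80: general merchandise → 7% + 2.25% municipal = 9.25% → £2.20
Pasta (2 lb) £2.27: grocery items → 0% + 2.25% municipal = 2.25% → £0.05
Total tax = £0.13 + £0.15 + £0.13 + £0.36 + £9.78 + £0.13 + £1.08 + £1.00 + £7.82 + £2.20 + £0.05 = £22.83

£22.83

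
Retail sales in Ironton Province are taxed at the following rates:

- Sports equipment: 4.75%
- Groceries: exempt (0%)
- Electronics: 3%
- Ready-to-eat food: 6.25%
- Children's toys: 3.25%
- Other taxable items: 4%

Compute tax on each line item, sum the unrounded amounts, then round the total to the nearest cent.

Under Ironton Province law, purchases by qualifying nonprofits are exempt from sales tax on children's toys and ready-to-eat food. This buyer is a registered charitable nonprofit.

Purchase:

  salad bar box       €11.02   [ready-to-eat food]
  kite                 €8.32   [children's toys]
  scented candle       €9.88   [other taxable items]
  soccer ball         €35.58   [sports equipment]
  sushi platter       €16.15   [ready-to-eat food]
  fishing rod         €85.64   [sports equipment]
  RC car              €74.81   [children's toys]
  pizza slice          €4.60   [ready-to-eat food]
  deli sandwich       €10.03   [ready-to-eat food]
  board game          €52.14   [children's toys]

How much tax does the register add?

Salad bar box €11.02: ready-to-eat food, buyer-exempt → 0% → €0.00
Kite €8.32: children's toys, buyer-exempt → 0% → €0.00
Scented candle €9.88: other taxable items → 4% → €0.3952
Soccer ball €35.58: sports equipment → 4.75% → €1.69005
Sushi platter €16.15: ready-to-eat food, buyer-exempt → 0% → €0.00
Fishing rod €85.64: sports equipment → 4.75% → €4.0679
RC car €74.81: children's toys, buyer-exempt → 0% → €0.00
Pizza slice €4.60: ready-to-eat food, buyer-exempt → 0% → €0.00
Deli sandwich €10.03: ready-to-eat food, buyer-exempt → 0% → €0.00
Board game €52.14: children's toys, buyer-exempt → 0% → €0.00
Unrounded tax sum = €6.15315 → €6.15

€6.15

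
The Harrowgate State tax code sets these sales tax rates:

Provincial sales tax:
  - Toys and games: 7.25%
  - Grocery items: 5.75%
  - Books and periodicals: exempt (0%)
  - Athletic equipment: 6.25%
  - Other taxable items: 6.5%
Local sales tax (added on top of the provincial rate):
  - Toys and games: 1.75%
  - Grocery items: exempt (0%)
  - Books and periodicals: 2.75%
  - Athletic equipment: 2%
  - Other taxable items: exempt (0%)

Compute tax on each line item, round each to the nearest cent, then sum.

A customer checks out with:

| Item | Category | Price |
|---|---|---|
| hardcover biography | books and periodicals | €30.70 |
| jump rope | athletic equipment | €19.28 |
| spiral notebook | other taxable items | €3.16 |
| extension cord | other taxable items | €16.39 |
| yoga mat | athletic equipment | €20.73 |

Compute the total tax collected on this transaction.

€5.42

Hardcover biography €30.70: books and periodicals → 0% + 2.75% local = 2.75% → €0.84
Jump rope €19.28: athletic equipment → 6.25% + 2% local = 8.25% → €1.59
Spiral notebook €3.16: other taxable items → 6.5% + 0% local = 6.5% → €0.21
Extension cord €16.39: other taxable items → 6.5% + 0% local = 6.5% → €1.07
Yoga mat €20.73: athletic equipment → 6.25% + 2% local = 8.25% → €1.71
Total tax = €0.84 + €1.59 + €0.21 + €1.07 + €1.71 = €5.42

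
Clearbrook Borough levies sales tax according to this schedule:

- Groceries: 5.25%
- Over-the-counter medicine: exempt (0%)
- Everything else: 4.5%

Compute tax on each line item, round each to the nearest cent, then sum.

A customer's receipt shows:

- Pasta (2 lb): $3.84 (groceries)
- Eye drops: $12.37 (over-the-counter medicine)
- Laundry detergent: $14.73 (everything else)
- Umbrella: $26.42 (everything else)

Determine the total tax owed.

Pasta (2 lb) $3.84: groceries → 5.25% → $0.20
Eye drops $12.37: over-the-counter medicine → 0% → $0.00
Laundry detergent $14.73: everything else → 4.5% → $0.66
Umbrella $26.42: everything else → 4.5% → $1.19
Total tax = $0.20 + $0.66 + $1.19 = $2.05

$2.05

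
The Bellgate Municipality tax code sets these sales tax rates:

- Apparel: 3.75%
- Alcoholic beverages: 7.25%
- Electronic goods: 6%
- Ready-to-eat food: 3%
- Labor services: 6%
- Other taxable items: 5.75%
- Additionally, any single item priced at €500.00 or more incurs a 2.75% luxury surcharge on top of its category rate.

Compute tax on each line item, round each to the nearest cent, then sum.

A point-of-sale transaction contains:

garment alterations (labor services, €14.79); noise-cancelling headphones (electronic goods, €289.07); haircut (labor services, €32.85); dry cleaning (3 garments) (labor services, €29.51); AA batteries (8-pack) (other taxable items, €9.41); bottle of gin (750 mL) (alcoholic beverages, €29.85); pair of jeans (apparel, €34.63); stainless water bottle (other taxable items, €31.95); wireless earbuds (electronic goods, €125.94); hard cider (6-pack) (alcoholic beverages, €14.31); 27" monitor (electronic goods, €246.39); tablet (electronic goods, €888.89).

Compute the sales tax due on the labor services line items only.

€4.63

Garment alterations €14.79: labor services → 6% → €0.89
Haircut €32.85: labor services → 6% → €1.97
Dry cleaning (3 garments) €29.51: labor services → 6% → €1.77
Tax on labor services = €0.89 + €1.97 + €1.77 = €4.63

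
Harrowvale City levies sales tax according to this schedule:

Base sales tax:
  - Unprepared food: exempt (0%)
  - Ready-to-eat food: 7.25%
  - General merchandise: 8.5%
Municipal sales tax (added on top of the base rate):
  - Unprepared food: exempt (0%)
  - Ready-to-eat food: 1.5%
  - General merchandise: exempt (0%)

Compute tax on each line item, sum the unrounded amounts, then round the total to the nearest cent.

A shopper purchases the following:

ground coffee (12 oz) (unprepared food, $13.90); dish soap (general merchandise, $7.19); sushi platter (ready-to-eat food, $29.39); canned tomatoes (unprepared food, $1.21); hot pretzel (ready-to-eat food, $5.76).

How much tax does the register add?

Ground coffee (12 oz) $13.90: unprepared food → 0% + 0% municipal = 0% → $0.00
Dish soap $7.19: general merchandise → 8.5% + 0% municipal = 8.5% → $0.61115
Sushi platter $29.39: ready-to-eat food → 7.25% + 1.5% municipal = 8.75% → $2.571625
Canned tomatoes $1.21: unprepared food → 0% + 0% municipal = 0% → $0.00
Hot pretzel $5.76: ready-to-eat food → 7.25% + 1.5% municipal = 8.75% → $0.504
Unrounded tax sum = $3.686775 → $3.69

$3.69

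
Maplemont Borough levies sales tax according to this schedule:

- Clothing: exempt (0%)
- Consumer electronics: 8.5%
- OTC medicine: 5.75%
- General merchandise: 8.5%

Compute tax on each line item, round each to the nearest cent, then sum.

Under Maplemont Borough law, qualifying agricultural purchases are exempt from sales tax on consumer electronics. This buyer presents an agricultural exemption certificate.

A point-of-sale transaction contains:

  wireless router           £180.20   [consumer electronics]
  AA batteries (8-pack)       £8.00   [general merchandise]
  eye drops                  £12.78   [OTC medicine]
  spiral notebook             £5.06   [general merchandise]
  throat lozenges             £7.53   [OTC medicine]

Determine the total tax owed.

£2.27

Wireless router £180.20: consumer electronics, buyer-exempt → 0% → £0.00
AA batteries (8-pack) £8.00: general merchandise → 8.5% → £0.68
Eye drops £12.78: OTC medicine → 5.75% → £0.73
Spiral notebook £5.06: general merchandise → 8.5% → £0.43
Throat lozenges £7.53: OTC medicine → 5.75% → £0.43
Total tax = £0.68 + £0.73 + £0.43 + £0.43 = £2.27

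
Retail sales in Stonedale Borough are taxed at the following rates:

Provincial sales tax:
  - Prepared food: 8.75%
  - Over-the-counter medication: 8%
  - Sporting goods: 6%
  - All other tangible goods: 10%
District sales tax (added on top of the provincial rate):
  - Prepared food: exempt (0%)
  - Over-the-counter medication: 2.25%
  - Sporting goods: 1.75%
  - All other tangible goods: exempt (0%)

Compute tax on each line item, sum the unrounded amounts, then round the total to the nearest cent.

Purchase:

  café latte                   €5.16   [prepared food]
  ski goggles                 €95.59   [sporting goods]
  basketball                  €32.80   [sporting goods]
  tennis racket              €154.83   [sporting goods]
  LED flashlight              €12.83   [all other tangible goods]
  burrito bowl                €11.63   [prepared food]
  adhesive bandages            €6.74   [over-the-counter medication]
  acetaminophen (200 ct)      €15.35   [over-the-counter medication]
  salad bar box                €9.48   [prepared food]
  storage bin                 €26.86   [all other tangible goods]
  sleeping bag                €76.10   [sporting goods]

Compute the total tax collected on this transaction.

Café latte €5.16: prepared food → 8.75% + 0% district = 8.75% → €0.4515
Ski goggles €95.59: sporting goods → 6% + 1.75% district = 7.75% → €7.408225
Basketball €32.80: sporting goods → 6% + 1.75% district = 7.75% → €2.542
Tennis racket €154.83: sporting goods → 6% + 1.75% district = 7.75% → €11.999325
LED flashlight €12.83: all other tangible goods → 10% + 0% district = 10% → €1.283
Burrito bowl €11.63: prepared food → 8.75% + 0% district = 8.75% → €1.017625
Adhesive bandages €6.74: over-the-counter medication → 8% + 2.25% district = 10.25% → €0.69085
Acetaminophen (200 ct) €15.35: over-the-counter medication → 8% + 2.25% district = 10.25% → €1.573375
Salad bar box €9.48: prepared food → 8.75% + 0% district = 8.75% → €0.8295
Storage bin €26.86: all other tangible goods → 10% + 0% district = 10% → €2.686
Sleeping bag €76.10: sporting goods → 6% + 1.75% district = 7.75% → €5.89775
Unrounded tax sum = €36.37915 → €36.38

€36.38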